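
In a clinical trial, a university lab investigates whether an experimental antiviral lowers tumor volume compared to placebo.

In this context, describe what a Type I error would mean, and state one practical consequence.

With the conventional null hypothesis that the drug has no effect on tumor volume:
A Type I error is rejecting H₀ when H₀ is true.
Here that means concluding that the drug is effective when actually the drug has no effect on tumor volume.

A Type I error would mean concluding that the drug lowers tumor volume when in fact the drug has no effect on tumor volume. Consequence: patients are switched from working treatments to one that does nothing.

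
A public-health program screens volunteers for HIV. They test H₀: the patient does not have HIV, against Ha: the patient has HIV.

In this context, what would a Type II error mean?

A Type II error would mean concluding that the patient does not have HIV (or at least failing to establish that the patient has HIV) when in fact the patient has HIV.

A Type II error is failing to reject H₀ when H₀ is false.
Here that means clearing the patient as negative when actually the patient has HIV.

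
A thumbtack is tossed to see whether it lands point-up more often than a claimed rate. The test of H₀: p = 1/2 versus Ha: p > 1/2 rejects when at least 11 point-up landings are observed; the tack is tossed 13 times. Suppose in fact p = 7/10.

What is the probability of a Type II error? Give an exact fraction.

A Type II error is failing to reject when Ha holds: with p = 7/10, β = P(X ≤ 10).
Equivalently, β = 1 − P(X ≥ 11) = 7788298257/9765625000.

7788298257/9765625000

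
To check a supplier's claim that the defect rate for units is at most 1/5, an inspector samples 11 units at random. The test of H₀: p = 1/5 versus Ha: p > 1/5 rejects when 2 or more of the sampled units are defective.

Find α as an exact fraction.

6619897/9765625

Under H₀, K ~ Binomial(11, 1/5); the Type I error rate is P(K ≥ 2).
Computing the lower-tail complement: 1 − 3145728/9765625 = 6619897/9765625.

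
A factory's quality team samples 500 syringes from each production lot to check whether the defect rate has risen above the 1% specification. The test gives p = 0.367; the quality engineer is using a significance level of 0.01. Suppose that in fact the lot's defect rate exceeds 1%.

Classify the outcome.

Type II error

The conventional null hypothesis is that the lot's defect rate is 1% (within specification).
Since p = 0.367 ≥ α = 0.01, H₀ is not rejected.
H₀ is false (actually the lot's defect rate exceeds 1%).
Failing to reject a false H₀ is a Type II error.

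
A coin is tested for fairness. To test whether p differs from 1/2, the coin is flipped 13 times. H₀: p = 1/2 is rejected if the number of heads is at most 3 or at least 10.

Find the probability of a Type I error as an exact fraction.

189/2048

The significance level is the null-hypothesis probability of the rejection region {≤3} ∪ {≥10}.
Each tail has probability (1 + 13 + 78 + 286)/8192; doubling gives α = 756/8192 = 189/2048.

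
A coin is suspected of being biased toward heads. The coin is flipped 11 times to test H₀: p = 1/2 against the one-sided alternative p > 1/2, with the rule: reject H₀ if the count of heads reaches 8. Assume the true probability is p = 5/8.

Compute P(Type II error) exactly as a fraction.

A Type II error is failing to reject when Ha holds: with p = 5/8, β = P(K ≤ 7).
Summing C(11,j)·(5/8)^j·(3/8)^{11-j} for j = 0..7 gives 688976199/1073741824.

688976199/1073741824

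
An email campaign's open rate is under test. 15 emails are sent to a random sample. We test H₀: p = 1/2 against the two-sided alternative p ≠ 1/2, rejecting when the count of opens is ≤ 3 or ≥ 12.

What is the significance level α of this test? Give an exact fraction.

The significance level is the null-hypothesis probability of the rejection region {≤3} ∪ {≥12}.
By symmetry, α = 2·P(X ≤ 3) = 2·(1 + 15 + 105 + 455)/32768 = 1152/32768 = 9/256.

9/256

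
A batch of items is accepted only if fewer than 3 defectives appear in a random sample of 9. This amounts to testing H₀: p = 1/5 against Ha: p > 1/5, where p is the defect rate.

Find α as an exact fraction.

511333/1953125

Under H₀, X ~ Binomial(9, 1/5); the Type I error rate is P(X ≥ 3).
Via the complement, α = 1 − Σ_{j=0}^{2} C(9,j)(1/5)^j(4/5)^{9-j} = 511333/1953125.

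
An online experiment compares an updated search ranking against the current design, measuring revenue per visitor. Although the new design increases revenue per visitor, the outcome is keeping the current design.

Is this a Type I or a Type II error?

The null hypothesis here is that the new design has no effect on revenue per visitor.
'Keeping the current design' corresponds to failing to reject H₀.
H₀ was not rejected but H₀ is false — a Type II error (false negative).

Type II error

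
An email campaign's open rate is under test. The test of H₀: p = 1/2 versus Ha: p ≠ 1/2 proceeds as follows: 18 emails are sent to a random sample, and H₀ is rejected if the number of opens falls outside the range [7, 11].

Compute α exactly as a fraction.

α = P(K ≤ 6 or K ≥ 12 | p = 1/2), K ~ Binomial(18, 1/2).
The two tails are symmetric, so α = 2·(1 + 18 + 153 + 816 + 3060 + 8568 + 18564)/2^18 = 62360/262144 = 7795/32768.

7795/32768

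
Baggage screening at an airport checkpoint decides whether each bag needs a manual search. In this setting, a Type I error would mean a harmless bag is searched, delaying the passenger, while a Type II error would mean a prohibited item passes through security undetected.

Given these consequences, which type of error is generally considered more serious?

The Type II consequence (a prohibited item passes through security undetected) is more severe than the Type I consequence (a harmless bag is searched, delaying the passenger).

Type II error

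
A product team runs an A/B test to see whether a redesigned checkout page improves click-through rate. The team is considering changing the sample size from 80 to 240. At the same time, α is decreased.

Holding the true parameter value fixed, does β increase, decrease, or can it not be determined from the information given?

The first change alone would make β decrease; the second alone would make β increase. Which effect dominates depends on the magnitudes, which are not given.

Cannot be determined from the information given.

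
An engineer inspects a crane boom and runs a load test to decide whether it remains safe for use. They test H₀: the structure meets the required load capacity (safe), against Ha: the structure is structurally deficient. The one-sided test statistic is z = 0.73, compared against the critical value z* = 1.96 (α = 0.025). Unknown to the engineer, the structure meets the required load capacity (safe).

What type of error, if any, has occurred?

Since z = 0.73 ≤ z* = 1.96, H₀ is not rejected.
H₀ is true (actually the structure meets the required load capacity (safe)).
The decision matches the true state — no error.

Neither — the decision is correct.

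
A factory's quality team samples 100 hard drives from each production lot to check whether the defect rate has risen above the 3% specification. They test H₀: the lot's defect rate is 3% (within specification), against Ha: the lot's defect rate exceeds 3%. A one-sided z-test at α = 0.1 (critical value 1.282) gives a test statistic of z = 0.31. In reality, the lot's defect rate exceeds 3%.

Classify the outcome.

Since z = 0.31 ≤ z* = 1.282, H₀ is not rejected.
H₀ is false (actually the lot's defect rate exceeds 3%).
Failing to reject a false H₀ is a Type II error.

Type II error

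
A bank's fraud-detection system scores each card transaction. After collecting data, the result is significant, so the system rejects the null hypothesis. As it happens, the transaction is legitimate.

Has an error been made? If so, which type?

The conventional null hypothesis here is that the transaction is legitimate.
H₀ was rejected, but H₀ is actually true.
Rejecting a true null hypothesis is a Type I error (false positive).

Type I error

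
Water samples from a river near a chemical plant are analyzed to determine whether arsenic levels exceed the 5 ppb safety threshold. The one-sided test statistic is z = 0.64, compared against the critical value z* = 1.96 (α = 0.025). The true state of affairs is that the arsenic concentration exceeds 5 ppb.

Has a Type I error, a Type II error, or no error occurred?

The conventional null hypothesis is that the arsenic concentration is at or below 5 ppb (safe).
Since z = 0.64 ≤ z* = 1.96, H₀ is not rejected.
H₀ is false (actually the arsenic concentration exceeds 5 ppb).
Failing to reject a false H₀ is a Type II error.

Type II error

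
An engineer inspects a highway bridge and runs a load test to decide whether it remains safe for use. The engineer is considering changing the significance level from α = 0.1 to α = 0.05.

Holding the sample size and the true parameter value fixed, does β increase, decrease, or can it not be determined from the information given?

It increases.

Tightening α shrinks the rejection region. When Ha holds, fewer sample outcomes clear the stricter threshold, so more fall in the acceptance region.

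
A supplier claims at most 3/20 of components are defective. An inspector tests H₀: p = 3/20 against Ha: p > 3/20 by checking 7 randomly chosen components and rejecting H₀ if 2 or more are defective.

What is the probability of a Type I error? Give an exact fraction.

The significance level is the probability, assuming p = 3/20, of seeing 2 or more defectives in 7 draws.
Computing the lower-tail complement: 1 − 458613811/640000000 = 181386189/640000000.

181386189/640000000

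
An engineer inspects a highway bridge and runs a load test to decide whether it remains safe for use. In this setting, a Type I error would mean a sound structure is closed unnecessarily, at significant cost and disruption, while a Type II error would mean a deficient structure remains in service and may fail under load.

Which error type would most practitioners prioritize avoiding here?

The Type II consequence (a deficient structure remains in service and may fail under load) is more severe than the Type I consequence (a sound structure is closed unnecessarily, at significant cost and disruption).

Type II error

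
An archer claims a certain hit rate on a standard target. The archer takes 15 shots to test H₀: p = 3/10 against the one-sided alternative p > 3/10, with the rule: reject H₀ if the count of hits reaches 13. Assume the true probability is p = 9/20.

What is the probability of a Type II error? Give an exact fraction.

β = P(fail to reject H₀ | Ha true) = P(K ≤ 12 | p = 9/20), K ~ Binomial(15, 9/20).
Equivalently, β = 1 − P(K ≥ 13) = 32731725032763916841/32768000000000000000.

32731725032763916841/32768000000000000000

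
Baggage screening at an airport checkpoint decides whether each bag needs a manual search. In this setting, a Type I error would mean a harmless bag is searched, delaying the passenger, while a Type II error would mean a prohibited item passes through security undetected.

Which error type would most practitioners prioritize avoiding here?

The Type II consequence (a prohibited item passes through security undetected) is more severe than the Type I consequence (a harmless bag is searched, delaying the passenger).

Type II error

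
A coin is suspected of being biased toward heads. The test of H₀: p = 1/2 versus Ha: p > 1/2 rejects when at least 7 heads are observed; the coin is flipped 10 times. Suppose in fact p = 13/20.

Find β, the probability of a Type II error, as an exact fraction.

1244602838129/2560000000000

β = P(fail to reject H₀ | Ha true) = P(Y ≤ 6 | p = 13/20), Y ~ Binomial(10, 13/20).
Adding the binomial probabilities P(Y=0)+…+P(Y=6) at p = 13/20 gives 1244602838129/2560000000000.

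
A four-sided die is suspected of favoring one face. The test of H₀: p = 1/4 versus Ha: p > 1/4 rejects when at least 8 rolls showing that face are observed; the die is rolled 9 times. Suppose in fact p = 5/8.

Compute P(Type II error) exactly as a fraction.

Under the alternative p = 5/8, K ~ Binomial(9, 5/8); β is the probability the test does not reject, P(K < 8).
Summing C(9,j)·(5/8)^j·(3/8)^{9-j} for j = 0..7 gives 3803679/4194304.

3803679/4194304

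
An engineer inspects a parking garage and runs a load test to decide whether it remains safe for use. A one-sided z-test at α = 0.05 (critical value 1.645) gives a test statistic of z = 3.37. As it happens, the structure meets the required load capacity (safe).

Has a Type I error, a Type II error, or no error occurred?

The conventional null hypothesis is that the structure meets the required load capacity (safe).
Since z = 3.37 > z* = 1.645, H₀ is rejected.
H₀ is true (actually the structure meets the required load capacity (safe)).
Rejecting a true H₀ is a Type I error.

Type I error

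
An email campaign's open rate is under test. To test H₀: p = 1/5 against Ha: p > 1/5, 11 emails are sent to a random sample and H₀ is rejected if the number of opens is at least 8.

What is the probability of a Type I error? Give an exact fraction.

2297/9765625

α = P(reject H₀ | H₀ true) = P(K ≥ 8 | p = 1/5), with K ~ Binomial(11, 1/5).
Summing C(11,j)(1/5)^j(4/5)^{11−j} for j = 8,…,11 gives 2297/9765625.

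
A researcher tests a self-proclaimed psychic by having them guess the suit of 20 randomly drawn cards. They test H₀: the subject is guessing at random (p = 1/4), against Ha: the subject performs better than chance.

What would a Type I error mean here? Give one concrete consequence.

A Type I error is rejecting H₀ when H₀ is true.
Here that means concluding the subject has some ability beyond chance when actually the subject is guessing at random (p = 1/4).

A Type I error would mean concluding that the subject performs better than chance when in fact the subject is guessing at random (p = 1/4). Consequence: a lucky guesser is credited with psychic ability.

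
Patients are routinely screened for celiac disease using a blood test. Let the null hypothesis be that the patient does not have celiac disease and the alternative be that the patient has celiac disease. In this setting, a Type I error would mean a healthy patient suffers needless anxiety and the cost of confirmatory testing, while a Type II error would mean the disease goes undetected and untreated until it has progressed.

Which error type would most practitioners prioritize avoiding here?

Type II error

The Type II consequence (the disease goes undetected and untreated until it has progressed) is more severe than the Type I consequence (a healthy patient suffers needless anxiety and the cost of confirmatory testing).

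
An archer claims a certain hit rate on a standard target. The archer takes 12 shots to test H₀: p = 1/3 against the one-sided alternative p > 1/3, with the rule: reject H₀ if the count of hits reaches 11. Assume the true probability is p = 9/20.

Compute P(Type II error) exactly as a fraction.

4091575270595131/4096000000000000

A Type II error is failing to reject when Ha holds: with p = 9/20, β = P(Y ≤ 10).
Equivalently, β = 1 − P(Y ≥ 11) = 4091575270595131/4096000000000000.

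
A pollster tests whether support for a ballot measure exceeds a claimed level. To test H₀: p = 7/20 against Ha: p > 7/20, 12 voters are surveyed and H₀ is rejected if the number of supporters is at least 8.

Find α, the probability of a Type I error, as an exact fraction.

10447854386753/409600000000000

The Type I error probability is α = P(K ≥ 8) computed under H₀, where K ~ Binomial(12, 7/20).
Summing C(12,j)(7/20)^j(13/20)^{12−j} for j = 8,…,12 gives 10447854386753/409600000000000.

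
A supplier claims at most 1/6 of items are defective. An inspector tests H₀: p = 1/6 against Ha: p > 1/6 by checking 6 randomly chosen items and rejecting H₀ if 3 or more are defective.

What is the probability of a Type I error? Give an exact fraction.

1453/23328

Under H₀, S ~ Binomial(6, 1/6); the Type I error rate is P(S ≥ 3).
Via the complement, α = 1 − Σ_{j=0}^{2} C(6,j)(1/6)^j(5/6)^{6-j} = 1453/23328.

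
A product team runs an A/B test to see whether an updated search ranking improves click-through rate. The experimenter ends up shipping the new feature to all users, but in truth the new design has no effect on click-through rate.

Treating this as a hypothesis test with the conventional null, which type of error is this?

Type I error

The null hypothesis here is that the new design has no effect on click-through rate.
'Shipping the new feature to all users' corresponds to rejecting H₀.
H₀ was rejected but H₀ is true — a Type I error (false positive).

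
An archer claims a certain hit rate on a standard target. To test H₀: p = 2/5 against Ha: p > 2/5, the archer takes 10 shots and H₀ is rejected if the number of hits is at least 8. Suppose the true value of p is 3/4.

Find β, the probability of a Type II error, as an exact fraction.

A Type II error is failing to reject when Ha holds: with p = 3/4, β = P(K ≤ 7).
Equivalently, β = 1 − P(K ≥ 8) = 124363/262144.

124363/262144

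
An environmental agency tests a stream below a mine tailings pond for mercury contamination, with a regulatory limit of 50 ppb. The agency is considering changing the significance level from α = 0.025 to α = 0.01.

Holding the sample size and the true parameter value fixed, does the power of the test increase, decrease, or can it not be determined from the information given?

It decreases.

Tightening α shrinks the rejection region. When Ha holds, fewer sample outcomes clear the stricter threshold, so more fall in the acceptance region.
Since power = 1 − β and β increases, power decreases.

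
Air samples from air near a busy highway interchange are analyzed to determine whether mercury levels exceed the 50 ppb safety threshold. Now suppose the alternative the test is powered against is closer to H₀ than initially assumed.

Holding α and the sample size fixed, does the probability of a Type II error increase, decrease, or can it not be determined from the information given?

When the true parameter is near the null value, the test has a harder time distinguishing Ha from H₀.

It increases.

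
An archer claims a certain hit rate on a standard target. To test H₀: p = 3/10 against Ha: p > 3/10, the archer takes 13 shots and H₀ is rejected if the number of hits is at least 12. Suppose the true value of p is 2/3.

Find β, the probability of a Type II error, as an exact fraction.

510961/531441

Under the alternative p = 2/3, X ~ Binomial(13, 2/3); β is the probability the test does not reject, P(X < 12).
Summing C(13,j)·(2/3)^j·(1/3)^{13-j} for j = 0..11 gives 510961/531441.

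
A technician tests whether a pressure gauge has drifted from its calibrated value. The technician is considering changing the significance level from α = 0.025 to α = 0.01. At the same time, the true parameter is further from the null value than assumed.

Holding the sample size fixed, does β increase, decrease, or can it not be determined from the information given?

The first change alone would make β increase; the second alone would make β decrease. Which effect dominates depends on the magnitudes, which are not given.

Cannot be determined from the information given.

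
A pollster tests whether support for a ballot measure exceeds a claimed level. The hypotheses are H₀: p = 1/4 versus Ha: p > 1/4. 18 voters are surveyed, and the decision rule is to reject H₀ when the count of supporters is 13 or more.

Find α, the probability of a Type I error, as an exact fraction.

α = P(reject H₀ | H₀ true) = P(K ≥ 13 | p = 1/4), with K ~ Binomial(18, 1/4).
Adding the binomial terms for j = 13 through 18 with p = 1/4 yields 588337/17179869184.

588337/17179869184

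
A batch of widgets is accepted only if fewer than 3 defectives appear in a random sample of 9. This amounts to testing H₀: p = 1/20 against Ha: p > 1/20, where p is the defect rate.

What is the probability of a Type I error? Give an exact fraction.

535106531/64000000000

Under H₀, S ~ Binomial(9, 1/20); the Type I error rate is P(S ≥ 3).
Via the complement, α = 1 − Σ_{j=0}^{2} C(9,j)(1/20)^j(19/20)^{9-j} = 535106531/64000000000.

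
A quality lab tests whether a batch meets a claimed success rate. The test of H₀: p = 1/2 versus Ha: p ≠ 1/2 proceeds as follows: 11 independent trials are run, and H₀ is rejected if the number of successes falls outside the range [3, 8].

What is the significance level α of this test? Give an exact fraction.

Under H₀, X ~ Binomial(11, 1/2); α is the probability of landing in either tail, P(X ≤ 2) + P(X ≥ 9).
Each tail has probability (1 + 11 + 55)/2048; doubling gives α = 134/2048 = 67/1024.

67/1024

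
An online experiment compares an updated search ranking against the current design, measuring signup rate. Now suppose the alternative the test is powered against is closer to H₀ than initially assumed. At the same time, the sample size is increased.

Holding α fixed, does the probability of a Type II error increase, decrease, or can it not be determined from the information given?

The first change alone would make β increase; the second alone would make β decrease. Which effect dominates depends on the magnitudes, which are not given.

Cannot be determined from the information given.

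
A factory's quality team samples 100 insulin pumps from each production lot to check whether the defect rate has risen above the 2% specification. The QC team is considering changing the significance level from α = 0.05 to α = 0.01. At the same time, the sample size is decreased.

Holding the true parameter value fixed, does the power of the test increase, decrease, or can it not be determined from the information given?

Tightening α shrinks the rejection region. When Ha holds, fewer sample outcomes clear the stricter threshold, so more fall in the acceptance region. Reducing n widens both sampling distributions, so the test has less ability to distinguish Ha from H₀. Both changes push β in the same direction.
Since power = 1 − β and β increases, power decreases.

It decreases.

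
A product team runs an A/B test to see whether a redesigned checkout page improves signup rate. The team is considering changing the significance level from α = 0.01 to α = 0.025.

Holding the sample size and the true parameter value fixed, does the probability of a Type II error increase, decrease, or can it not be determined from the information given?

A larger α widens the rejection region, so when the alternative is true more outcomes lead to rejection — failing to reject becomes less likely.

It decreases.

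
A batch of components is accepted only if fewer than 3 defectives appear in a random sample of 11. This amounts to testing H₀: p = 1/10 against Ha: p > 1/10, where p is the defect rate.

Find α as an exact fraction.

Under H₀, S ~ Binomial(11, 1/10); the Type I error rate is P(S ≥ 3).
Via the complement, α = 1 − Σ_{j=0}^{2} C(11,j)(1/10)^j(9/10)^{11-j} = 1791237017/20000000000.

1791237017/20000000000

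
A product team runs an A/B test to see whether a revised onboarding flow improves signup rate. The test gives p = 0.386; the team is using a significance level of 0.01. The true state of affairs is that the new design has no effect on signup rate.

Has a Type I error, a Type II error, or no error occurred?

No error (correct decision).

The conventional null hypothesis is that the new design has no effect on signup rate.
Since p = 0.386 ≥ α = 0.01, H₀ is not rejected.
H₀ is true (actually the new design has no effect on signup rate).
The decision matches the true state — no error.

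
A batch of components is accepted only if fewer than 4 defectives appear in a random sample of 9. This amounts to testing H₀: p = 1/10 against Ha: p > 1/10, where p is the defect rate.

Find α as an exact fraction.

Under H₀, S ~ Binomial(9, 1/10); the Type I error rate is P(S ≥ 4).
Computing the lower-tail complement: 1 − 495834453/500000000 = 4165547/500000000.

4165547/500000000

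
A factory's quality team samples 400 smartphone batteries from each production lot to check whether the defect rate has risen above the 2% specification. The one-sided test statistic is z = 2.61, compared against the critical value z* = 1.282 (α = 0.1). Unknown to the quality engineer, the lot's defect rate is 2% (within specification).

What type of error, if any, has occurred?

The conventional null hypothesis is that the lot's defect rate is 2% (within specification).
Since z = 2.61 > z* = 1.282, H₀ is rejected.
H₀ is true (actually the lot's defect rate is 2% (within specification)).
Rejecting a true H₀ is a Type I error.

Type I error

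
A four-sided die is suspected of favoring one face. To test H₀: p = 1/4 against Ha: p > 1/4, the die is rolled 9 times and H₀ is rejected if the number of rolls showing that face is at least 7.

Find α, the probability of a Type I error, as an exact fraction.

The Type I error probability is α = P(K ≥ 7) computed under H₀, where K ~ Binomial(9, 1/4).
Adding the binomial terms for j = 7 through 9 with p = 1/4 yields 11/8192.

11/8192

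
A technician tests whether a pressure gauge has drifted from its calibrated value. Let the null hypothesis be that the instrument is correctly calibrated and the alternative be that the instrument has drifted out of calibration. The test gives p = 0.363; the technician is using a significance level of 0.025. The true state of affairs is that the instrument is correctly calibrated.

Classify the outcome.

Since p = 0.363 ≥ α = 0.025, H₀ is not rejected.
H₀ is true (actually the instrument is correctly calibrated).
The decision matches the true state — no error.

No error (correct decision).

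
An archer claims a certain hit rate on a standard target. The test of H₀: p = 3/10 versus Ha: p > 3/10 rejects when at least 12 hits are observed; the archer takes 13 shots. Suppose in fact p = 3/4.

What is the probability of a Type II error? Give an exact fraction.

3662863/4194304

β = P(fail to reject H₀ | Ha true) = P(S ≤ 11 | p = 3/4), S ~ Binomial(13, 3/4).
Summing C(13,j)·(3/4)^j·(1/4)^{13-j} for j = 0..11 gives 3662863/4194304.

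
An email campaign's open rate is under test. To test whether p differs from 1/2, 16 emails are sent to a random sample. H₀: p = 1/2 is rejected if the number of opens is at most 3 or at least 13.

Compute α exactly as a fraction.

α = P(K ≤ 3 or K ≥ 13 | p = 1/2), K ~ Binomial(16, 1/2).
By symmetry, α = 2·P(K ≤ 3) = 2·(1 + 16 + 120 + 560)/65536 = 1394/65536 = 697/32768.

697/32768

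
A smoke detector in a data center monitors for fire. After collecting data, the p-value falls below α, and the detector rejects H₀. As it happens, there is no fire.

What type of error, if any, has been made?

The conventional null hypothesis here is that there is no fire.
H₀ was rejected, but H₀ is actually true.
Rejecting a true null hypothesis is a Type I error (false positive).

Type I error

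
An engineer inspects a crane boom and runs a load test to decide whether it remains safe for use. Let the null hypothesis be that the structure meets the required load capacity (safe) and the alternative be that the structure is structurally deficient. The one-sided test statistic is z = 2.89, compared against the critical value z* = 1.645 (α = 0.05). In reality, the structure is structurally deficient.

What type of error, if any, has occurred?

Since z = 2.89 > z* = 1.645, H₀ is rejected.
H₀ is false (actually the structure is structurally deficient).
The decision matches the true state — no error.

No error (correct decision).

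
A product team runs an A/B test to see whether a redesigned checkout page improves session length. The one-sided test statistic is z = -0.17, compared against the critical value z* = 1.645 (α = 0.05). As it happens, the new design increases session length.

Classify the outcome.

The conventional null hypothesis is that the new design has no effect on session length.
Since z = -0.17 ≤ z* = 1.645, H₀ is not rejected.
H₀ is false (actually the new design increases session length).
Failing to reject a false H₀ is a Type II error.

Type II error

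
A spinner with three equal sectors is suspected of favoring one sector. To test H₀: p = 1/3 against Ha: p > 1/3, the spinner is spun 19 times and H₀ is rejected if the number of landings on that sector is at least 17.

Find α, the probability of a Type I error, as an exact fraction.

241/387420489

α = P(reject H₀ | H₀ true) = P(X ≥ 17 | p = 1/3), with X ~ Binomial(19, 1/3).
Summing C(19,j)(1/3)^j(2/3)^{19−j} for j = 17,…,19 gives 241/387420489.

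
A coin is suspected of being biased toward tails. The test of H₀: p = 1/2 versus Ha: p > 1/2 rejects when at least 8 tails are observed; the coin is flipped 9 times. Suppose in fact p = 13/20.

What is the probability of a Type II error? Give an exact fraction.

112501116301/128000000000

Under the alternative p = 13/20, S ~ Binomial(9, 13/20); β is the probability the test does not reject, P(S < 8).
Equivalently, β = 1 − P(S ≥ 8) = 112501116301/128000000000.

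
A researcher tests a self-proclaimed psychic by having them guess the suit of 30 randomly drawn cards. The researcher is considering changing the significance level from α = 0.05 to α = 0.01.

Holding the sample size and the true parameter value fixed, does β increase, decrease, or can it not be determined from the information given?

A smaller α moves the rejection region further into the tail. With the alternative true, more outcomes now fall outside the rejection region, so failing to reject becomes more likely.

It increases.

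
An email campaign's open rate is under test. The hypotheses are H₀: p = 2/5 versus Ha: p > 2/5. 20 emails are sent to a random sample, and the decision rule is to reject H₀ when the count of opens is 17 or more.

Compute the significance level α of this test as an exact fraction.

4515168256/95367431640625

The Type I error probability is α = P(X ≥ 17) computed under H₀, where X ~ Binomial(20, 2/5).
P(X ≥ 17) = Σ_{j=17}^{20} C(20,j)·(2/5)^j·(3/5)^{20-j} = 4515168256/95367431640625.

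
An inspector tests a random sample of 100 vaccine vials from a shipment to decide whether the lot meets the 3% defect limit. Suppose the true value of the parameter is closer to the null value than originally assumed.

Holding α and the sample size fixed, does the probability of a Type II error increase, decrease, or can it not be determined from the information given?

It increases.

When the true parameter is near the null value, the test has a harder time distinguishing Ha from H₀.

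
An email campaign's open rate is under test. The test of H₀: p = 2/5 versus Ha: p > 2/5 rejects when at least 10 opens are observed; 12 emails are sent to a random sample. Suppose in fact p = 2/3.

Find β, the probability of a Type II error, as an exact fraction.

β = P(fail to reject H₀ | Ha true) = P(Y ≤ 9 | p = 2/3), Y ~ Binomial(12, 2/3).
Equivalently, β = 1 − P(Y ≥ 10) = 435185/531441.

435185/531441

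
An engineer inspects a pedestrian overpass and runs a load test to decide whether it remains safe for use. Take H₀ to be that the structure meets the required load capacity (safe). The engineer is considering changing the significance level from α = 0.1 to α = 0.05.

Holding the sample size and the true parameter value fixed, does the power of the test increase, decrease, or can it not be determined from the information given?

It decreases.

A smaller α moves the rejection region further into the tail. With the alternative true, more outcomes now fall outside the rejection region, so failing to reject becomes more likely.
Since power = 1 − β and β increases, power decreases.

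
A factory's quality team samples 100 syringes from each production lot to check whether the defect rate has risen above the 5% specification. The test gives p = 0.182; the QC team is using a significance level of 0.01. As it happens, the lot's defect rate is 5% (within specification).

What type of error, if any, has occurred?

The conventional null hypothesis is that the lot's defect rate is 5% (within specification).
Since p = 0.182 ≥ α = 0.01, H₀ is not rejected.
H₀ is true (actually the lot's defect rate is 5% (within specification)).
The decision matches the true state — no error.

No error — this is a correct decision.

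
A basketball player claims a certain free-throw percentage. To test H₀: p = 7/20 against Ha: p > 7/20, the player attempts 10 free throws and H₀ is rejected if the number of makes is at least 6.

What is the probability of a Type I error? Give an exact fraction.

486062490487/5120000000000

The Type I error probability is α = P(K ≥ 6) computed under H₀, where K ~ Binomial(10, 7/20).
Adding the binomial terms for j = 6 through 10 with p = 7/20 yields 486062490487/5120000000000.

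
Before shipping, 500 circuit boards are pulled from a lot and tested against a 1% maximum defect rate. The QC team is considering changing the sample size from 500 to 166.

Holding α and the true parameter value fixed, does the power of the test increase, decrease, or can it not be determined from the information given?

With less data the test statistic is noisier; under Ha, more outcomes land inside the acceptance region.
Since power = 1 − β and β increases, power decreases.

It decreases.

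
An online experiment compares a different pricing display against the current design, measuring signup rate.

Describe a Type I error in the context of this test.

A Type I error would mean concluding that the new design increases signup rate when in fact the new design has no effect on signup rate.

With the conventional null hypothesis that the new design has no effect on signup rate:
A Type I error is rejecting H₀ when H₀ is true.
Here that means shipping the new feature to all users when actually the new design has no effect on signup rate.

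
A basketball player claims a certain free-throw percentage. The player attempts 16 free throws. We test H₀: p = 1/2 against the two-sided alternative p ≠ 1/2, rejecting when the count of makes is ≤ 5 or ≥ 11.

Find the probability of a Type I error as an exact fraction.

6885/32768

Under H₀, Y ~ Binomial(16, 1/2); α is the probability of landing in either tail, P(Y ≤ 5) + P(Y ≥ 11).
By symmetry, α = 2·P(Y ≤ 5) = 2·(1 + 16 + 120 + 560 + 1820 + 4368)/65536 = 13770/65536 = 6885/32768.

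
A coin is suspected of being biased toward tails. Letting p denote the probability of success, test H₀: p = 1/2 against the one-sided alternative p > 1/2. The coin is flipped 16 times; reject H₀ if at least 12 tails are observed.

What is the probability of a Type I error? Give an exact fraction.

Under H₀, X ~ Binomial(16, 1/2), and α = P(X ≥ 12).
P(X ≥ 12) = [C(16,12) + C(16,13) + C(16,14) + C(16,15) + C(16,16)] / 2^16 = (1820 + 560 + 120 + 16 + 1) / 65536 = 2517/65536.

2517/65536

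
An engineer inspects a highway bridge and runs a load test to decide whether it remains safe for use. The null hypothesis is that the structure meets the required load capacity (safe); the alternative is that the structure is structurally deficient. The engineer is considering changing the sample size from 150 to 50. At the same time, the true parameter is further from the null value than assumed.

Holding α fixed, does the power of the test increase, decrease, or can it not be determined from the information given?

The first change alone would make β increase; the second alone would make β decrease. Which effect dominates depends on the magnitudes, which are not given.
Since power = 1 − β, the effect on power is likewise indeterminate.

Cannot be determined from the information given.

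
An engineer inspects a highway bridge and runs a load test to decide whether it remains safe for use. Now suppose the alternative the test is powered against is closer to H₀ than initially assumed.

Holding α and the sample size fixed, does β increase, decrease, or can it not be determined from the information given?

It increases.

When the true parameter is near the null value, the test has a harder time distinguishing Ha from H₀.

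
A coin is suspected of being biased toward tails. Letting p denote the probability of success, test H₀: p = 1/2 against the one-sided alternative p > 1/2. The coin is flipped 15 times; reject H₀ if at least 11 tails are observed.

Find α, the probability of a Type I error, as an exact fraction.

α = P(reject H₀ | H₀ true) = P(K ≥ 11 | p = 1/2), with K ~ Binomial(15, 1/2).
P(K ≥ 11) = [C(15,11) + C(15,12) + C(15,13) + C(15,14) + C(15,15)] / 2^15 = (1365 + 455 + 105 + 15 + 1) / 32768 = 1941/32768.

1941/32768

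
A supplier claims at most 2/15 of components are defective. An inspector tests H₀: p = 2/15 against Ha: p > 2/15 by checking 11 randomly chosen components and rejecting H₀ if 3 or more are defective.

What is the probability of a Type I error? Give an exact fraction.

α = P(reject H₀ | H₀ true) = P(K ≥ 3 | p = 2/15), K ~ Binomial(11, 2/15).
Computing the lower-tail complement: 1 − 10604499373/12814453125 = 2209953752/12814453125.

2209953752/12814453125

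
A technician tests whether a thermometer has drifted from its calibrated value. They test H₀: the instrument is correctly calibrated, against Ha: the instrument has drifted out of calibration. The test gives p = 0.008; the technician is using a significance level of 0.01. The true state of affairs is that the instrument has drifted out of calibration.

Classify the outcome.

Neither — the decision is correct.

Since p = 0.008 < α = 0.01, H₀ is rejected.
H₀ is false (actually the instrument has drifted out of calibration).
The decision matches the true state — no error.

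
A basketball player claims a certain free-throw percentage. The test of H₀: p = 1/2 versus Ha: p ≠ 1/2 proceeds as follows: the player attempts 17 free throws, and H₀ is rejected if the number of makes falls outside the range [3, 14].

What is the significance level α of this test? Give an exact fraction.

α = P(X ≤ 2 or X ≥ 15 | p = 1/2), X ~ Binomial(17, 1/2).
Each tail has probability (1 + 17 + 136)/131072; doubling gives α = 308/131072 = 77/32768.

77/32768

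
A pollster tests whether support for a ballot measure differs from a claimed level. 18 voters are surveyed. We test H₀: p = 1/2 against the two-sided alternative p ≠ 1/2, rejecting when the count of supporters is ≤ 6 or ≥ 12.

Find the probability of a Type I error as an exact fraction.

α = P(X ≤ 6 or X ≥ 12 | p = 1/2), X ~ Binomial(18, 1/2).
By symmetry, α = 2·P(X ≤ 6) = 2·(1 + 18 + 153 + 816 + 3060 + 8568 + 18564)/262144 = 62360/262144 = 7795/32768.

7795/32768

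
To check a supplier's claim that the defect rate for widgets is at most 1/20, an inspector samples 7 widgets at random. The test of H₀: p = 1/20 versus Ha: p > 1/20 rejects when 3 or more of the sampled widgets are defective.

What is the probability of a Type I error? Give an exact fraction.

Under H₀, K ~ Binomial(7, 1/20); the Type I error rate is P(K ≥ 3).
Via the complement, α = 1 − Σ_{j=0}^{2} C(7,j)(1/20)^j(19/20)^{7-j} = 961803/256000000.

961803/256000000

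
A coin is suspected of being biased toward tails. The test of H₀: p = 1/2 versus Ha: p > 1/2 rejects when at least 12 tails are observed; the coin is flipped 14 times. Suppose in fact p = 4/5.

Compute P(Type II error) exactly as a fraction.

3368829417/6103515625

Under the alternative p = 4/5, K ~ Binomial(14, 4/5); β is the probability the test does not reject, P(K < 12).
Adding the binomial probabilities P(K=0)+…+P(K=11) at p = 4/5 gives 3368829417/6103515625.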